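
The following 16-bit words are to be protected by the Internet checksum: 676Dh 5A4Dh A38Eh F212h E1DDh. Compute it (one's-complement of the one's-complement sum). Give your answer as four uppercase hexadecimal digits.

C6C5

One's-complement addition (fold any carry out of bit 15 back into bit 0):
  0x676D + 0x5A4D = 0x0C1BA
  0xC1BA + 0xA38E = 0x16548 → wrap carry → 0x6549
  0x6549 + 0xF212 = 0x1575B → wrap carry → 0x575C
  0x575C + 0xE1DD = 0x13939 → wrap carry → 0x393A
One's-complement sum = 0x393A.
Checksum = ~0x393A & 0xFFFF = 0xC6C5.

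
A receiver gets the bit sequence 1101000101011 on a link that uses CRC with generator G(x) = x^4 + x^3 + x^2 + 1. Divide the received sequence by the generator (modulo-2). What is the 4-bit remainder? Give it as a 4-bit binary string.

0010

Modulo-2 division of 1101000101011 by 11101:
  pos 0: 11010 XOR 11101 = 00111
  pos 2: 11100 XOR 11101 = 00001
  pos 6: 11010 XOR 11101 = 00111
  pos 8: 11111 XOR 11101 = 00010
Remainder = 0010 (nonzero — an error is detected).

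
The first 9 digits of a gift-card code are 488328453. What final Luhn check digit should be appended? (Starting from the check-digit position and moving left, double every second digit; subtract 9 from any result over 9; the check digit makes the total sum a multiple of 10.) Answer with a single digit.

3

Partial digits right→left: 3 5 4 8 2 3 8 8 4
Double every second digit counting from the check-digit position (so the 1st, 3rd, 5th, ... of the partial from the right).
  doubled (with −9 where >9): 6 8 4 7 8 → sum 33
  kept as-is: 5 8 3 8 → sum 24
Total = 33 + 24 = 57.
Check digit = (10 − (57 mod 10)) mod 10 = 3.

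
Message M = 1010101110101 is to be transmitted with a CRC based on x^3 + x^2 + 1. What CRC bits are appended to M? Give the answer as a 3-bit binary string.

010

Append 3 zeros: 1010101110101000. Divide by 1101 (XOR where the leading bit is 1):
  pos 0: 1010 XOR 1101 = 0111
  pos 1: 1111 XOR 1101 = 0010
  pos 3: 1001 XOR 1101 = 0100
  pos 4: 1001 XOR 1101 = 0100
  pos 5: 1001 XOR 1101 = 0100
  pos 6: 1000 XOR 1101 = 0101
  pos 7: 1011 XOR 1101 = 0110
  pos 8: 1100 XOR 1101 = 0001
  pos 11: 1100 XOR 1101 = 0001
Remainder (last 3 bits) = 010. This is the CRC / FCS.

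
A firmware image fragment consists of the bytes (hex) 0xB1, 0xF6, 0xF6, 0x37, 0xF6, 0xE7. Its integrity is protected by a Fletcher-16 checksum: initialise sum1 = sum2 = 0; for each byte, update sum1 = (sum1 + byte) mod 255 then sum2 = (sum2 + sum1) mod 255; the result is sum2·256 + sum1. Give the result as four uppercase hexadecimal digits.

54B5

Running sums (mod 255):
  after byte 0 (0xB1): sum1=177, sum2=177
  after byte 1 (0xF6): sum1=168, sum2=90
  after byte 2 (0xF6): sum1=159, sum2=249
  after byte 3 (0x37): sum1=214, sum2=208
  after byte 4 (0xF6): sum1=205, sum2=158
  after byte 5 (0xE7): sum1=181, sum2=84
Checksum = sum2·256 + sum1 = 84·256 + 181 = 21685 = 0x54B5.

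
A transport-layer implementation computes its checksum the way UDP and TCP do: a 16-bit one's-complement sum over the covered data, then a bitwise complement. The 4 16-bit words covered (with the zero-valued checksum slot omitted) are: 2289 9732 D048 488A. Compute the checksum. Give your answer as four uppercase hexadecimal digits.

2D71

One's-complement addition (fold any carry out of bit 15 back into bit 0):
  0x2289 + 0x9732 = 0x0B9BB
  0xB9BB + 0xD048 = 0x18A03 → wrap carry → 0x8A04
  0x8A04 + 0x488A = 0x0D28E
One's-complement sum = 0xD28E.
Checksum = ~0xD28E & 0xFFFF = 0x2D71.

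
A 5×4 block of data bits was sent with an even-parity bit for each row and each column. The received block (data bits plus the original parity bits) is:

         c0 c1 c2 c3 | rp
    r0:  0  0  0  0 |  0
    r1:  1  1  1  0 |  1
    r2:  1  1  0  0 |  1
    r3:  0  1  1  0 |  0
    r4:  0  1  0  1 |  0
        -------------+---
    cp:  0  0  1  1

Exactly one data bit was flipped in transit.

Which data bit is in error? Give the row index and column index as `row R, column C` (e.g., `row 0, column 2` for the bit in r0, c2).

Recompute each row's even parity and compare to rp:
  r0: data parity 0, sent rp 0 → ok
  r1: data parity 1, sent rp 1 → ok
  r2: data parity 0, sent rp 1 → mismatch
  r3: data parity 0, sent rp 0 → ok
  r4: data parity 0, sent rp 0 → ok
Recompute each column's even parity and compare to cp:
  c0: data parity 0, sent cp 0 → ok
  c1: data parity 0, sent cp 0 → ok
  c2: data parity 0, sent cp 1 → mismatch
  c3: data parity 1, sent cp 1 → ok
Exactly one row (r2) and one column (c2) fail → the flipped bit is at their intersection.

row 2, column 2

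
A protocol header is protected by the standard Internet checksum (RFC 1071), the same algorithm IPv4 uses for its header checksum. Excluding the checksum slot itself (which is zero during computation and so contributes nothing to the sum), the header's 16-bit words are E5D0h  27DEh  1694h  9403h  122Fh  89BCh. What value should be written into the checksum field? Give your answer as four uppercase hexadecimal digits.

ABCD

One's-complement addition (fold any carry out of bit 15 back into bit 0):
  0xE5D0 + 0x27DE = 0x10DAE → wrap carry → 0x0DAF
  0x0DAF + 0x1694 = 0x02443
  0x2443 + 0x9403 = 0x0B846
  0xB846 + 0x122F = 0x0CA75
  0xCA75 + 0x89BC = 0x15431 → wrap carry → 0x5432
One's-complement sum = 0x5432.
Checksum = ~0x5432 & 0xFFFF = 0xABCD.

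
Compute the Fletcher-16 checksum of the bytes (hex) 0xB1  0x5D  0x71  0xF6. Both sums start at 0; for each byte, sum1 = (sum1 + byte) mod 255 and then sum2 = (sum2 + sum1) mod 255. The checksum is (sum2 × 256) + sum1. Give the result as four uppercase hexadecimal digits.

Running sums (mod 255):
  after byte 0 (0xB1): sum1=177, sum2=177
  after byte 1 (0x5D): sum1=15, sum2=192
  after byte 2 (0x71): sum1=128, sum2=65
  after byte 3 (0xF6): sum1=119, sum2=184
Checksum = sum2·256 + sum1 = 184·256 + 119 = 47223 = 0xB877.

B877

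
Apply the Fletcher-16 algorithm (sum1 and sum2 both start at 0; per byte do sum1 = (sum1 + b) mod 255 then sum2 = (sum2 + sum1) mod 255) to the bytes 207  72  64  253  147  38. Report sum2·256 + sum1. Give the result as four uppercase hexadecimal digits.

9010

Running sums (mod 255):
  after byte 0 (207): sum1=207, sum2=207
  after byte 1 (72): sum1=24, sum2=231
  after byte 2 (64): sum1=88, sum2=64
  after byte 3 (253): sum1=86, sum2=150
  after byte 4 (147): sum1=233, sum2=128
  after byte 5 (38): sum1=16, sum2=144
Checksum = sum2·256 + sum1 = 144·256 + 16 = 36880 = 0x9010.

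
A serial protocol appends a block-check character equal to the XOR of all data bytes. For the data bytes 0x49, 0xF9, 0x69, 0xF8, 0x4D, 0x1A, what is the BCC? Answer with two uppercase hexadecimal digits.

76

XOR the bytes together:
  start with 0x49
  0x49 ⊕ 0xF9 = 0xB0
  0xB0 ⊕ 0x69 = 0xD9
  0xD9 ⊕ 0xF8 = 0x21
  0x21 ⊕ 0x4D = 0x6C
  0x6C ⊕ 0x1A = 0x76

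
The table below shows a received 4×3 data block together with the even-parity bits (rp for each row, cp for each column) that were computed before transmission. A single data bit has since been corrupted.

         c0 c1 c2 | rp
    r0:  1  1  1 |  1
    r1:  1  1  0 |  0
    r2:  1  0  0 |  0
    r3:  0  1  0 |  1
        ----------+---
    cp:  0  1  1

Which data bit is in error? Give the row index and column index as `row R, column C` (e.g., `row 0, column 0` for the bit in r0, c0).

Recompute each row's even parity and compare to rp:
  r0: data parity 1, sent rp 1 → ok
  r1: data parity 0, sent rp 0 → ok
  r2: data parity 1, sent rp 0 → mismatch
  r3: data parity 1, sent rp 1 → ok
Recompute each column's even parity and compare to cp:
  c0: data parity 1, sent cp 0 → mismatch
  c1: data parity 1, sent cp 1 → ok
  c2: data parity 1, sent cp 1 → ok
Exactly one row (r2) and one column (c0) fail → the flipped bit is at their intersection.

row 2, column 0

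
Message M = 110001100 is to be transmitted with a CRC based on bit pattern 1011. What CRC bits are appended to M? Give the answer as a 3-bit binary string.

Append 3 zeros: 110001100000. Divide by 1011 (XOR where the leading bit is 1):
  pos 0: 1100 XOR 1011 = 0111
  pos 1: 1110 XOR 1011 = 0101
  pos 2: 1011 XOR 1011 = 0000
  pos 6: 1000 XOR 1011 = 0011
  pos 8: 1100 XOR 1011 = 0111
Remainder (last 3 bits) = 111. This is the CRC / FCS.

111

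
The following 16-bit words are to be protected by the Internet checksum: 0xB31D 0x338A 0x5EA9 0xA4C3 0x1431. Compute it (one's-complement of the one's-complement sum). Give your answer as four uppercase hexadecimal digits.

01BA

One's-complement addition (fold any carry out of bit 15 back into bit 0):
  0xB31D + 0x338A = 0x0E6A7
  0xE6A7 + 0x5EA9 = 0x14550 → wrap carry → 0x4551
  0x4551 + 0xA4C3 = 0x0EA14
  0xEA14 + 0x1431 = 0x0FE45
One's-complement sum = 0xFE45.
Checksum = ~0xFE45 & 0xFFFF = 0x01BA.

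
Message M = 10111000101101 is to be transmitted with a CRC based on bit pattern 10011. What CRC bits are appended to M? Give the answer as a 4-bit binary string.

Append 4 zeros: 101110001011010000. Divide by 10011 (XOR where the leading bit is 1):
  pos 0: 10111 XOR 10011 = 00100
  pos 2: 10000 XOR 10011 = 00011
  pos 5: 11010 XOR 10011 = 01001
  pos 6: 10011 XOR 10011 = 00000
  pos 11: 10100 XOR 10011 = 00111
  pos 13: 11100 XOR 10011 = 01111
Remainder (last 4 bits) = 1111. This is the CRC / FCS.

1111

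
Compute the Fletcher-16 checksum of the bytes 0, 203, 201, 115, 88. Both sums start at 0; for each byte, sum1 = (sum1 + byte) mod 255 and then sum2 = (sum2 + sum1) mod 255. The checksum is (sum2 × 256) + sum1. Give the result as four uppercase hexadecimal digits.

Running sums (mod 255):
  after byte 0 (0): sum1=0, sum2=0
  after byte 1 (203): sum1=203, sum2=203
  after byte 2 (201): sum1=149, sum2=97
  after byte 3 (115): sum1=9, sum2=106
  after byte 4 (88): sum1=97, sum2=203
Checksum = sum2·256 + sum1 = 203·256 + 97 = 52065 = 0xCB61.

CB61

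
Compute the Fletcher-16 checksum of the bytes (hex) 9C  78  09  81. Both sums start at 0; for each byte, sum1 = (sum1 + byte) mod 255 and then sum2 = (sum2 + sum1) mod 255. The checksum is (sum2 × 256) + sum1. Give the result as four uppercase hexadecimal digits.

Running sums (mod 255):
  after byte 0 (9C): sum1=156, sum2=156
  after byte 1 (78): sum1=21, sum2=177
  after byte 2 (09): sum1=30, sum2=207
  after byte 3 (81): sum1=159, sum2=111
Checksum = sum2·256 + sum1 = 111·256 + 159 = 28575 = 0x6F9F.

6F9F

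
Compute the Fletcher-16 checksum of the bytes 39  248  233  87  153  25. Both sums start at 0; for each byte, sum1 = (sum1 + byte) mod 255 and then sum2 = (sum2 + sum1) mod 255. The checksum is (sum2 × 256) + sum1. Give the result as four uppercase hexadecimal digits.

Running sums (mod 255):
  after byte 0 (39): sum1=39, sum2=39
  after byte 1 (248): sum1=32, sum2=71
  after byte 2 (233): sum1=10, sum2=81
  after byte 3 (87): sum1=97, sum2=178
  after byte 4 (153): sum1=250, sum2=173
  after byte 5 (25): sum1=20, sum2=193
Checksum = sum2·256 + sum1 = 193·256 + 20 = 49428 = 0xC114.

C114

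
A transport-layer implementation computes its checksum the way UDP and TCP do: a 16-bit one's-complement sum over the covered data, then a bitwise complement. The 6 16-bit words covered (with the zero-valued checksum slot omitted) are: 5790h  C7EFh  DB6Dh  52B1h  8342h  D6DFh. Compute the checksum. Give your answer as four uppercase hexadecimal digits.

583E

One's-complement addition (fold any carry out of bit 15 back into bit 0):
  0x5790 + 0xC7EF = 0x11F7F → wrap carry → 0x1F80
  0x1F80 + 0xDB6D = 0x0FAED
  0xFAED + 0x52B1 = 0x14D9E → wrap carry → 0x4D9F
  0x4D9F + 0x8342 = 0x0D0E1
  0xD0E1 + 0xD6DF = 0x1A7C0 → wrap carry → 0xA7C1
One's-complement sum = 0xA7C1.
Checksum = ~0xA7C1 & 0xFFFF = 0x583E.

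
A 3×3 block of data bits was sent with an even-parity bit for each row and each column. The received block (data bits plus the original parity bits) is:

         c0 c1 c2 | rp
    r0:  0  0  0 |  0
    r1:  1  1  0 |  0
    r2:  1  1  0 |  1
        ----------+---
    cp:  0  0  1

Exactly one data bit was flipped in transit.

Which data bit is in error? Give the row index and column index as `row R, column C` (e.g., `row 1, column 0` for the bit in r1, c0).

Recompute each row's even parity and compare to rp:
  r0: data parity 0, sent rp 0 → ok
  r1: data parity 0, sent rp 0 → ok
  r2: data parity 0, sent rp 1 → mismatch
Recompute each column's even parity and compare to cp:
  c0: data parity 0, sent cp 0 → ok
  c1: data parity 0, sent cp 0 → ok
  c2: data parity 0, sent cp 1 → mismatch
Exactly one row (r2) and one column (c2) fail → the flipped bit is at their intersection.

row 2, column 2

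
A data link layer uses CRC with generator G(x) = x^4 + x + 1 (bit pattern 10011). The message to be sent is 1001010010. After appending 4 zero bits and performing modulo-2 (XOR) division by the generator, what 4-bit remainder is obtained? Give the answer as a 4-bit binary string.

Append 4 zeros: 10010100100000. Divide by 10011 (XOR where the leading bit is 1):
  pos 0: 10010 XOR 10011 = 00001
  pos 4: 11001 XOR 10011 = 01010
  pos 5: 10100 XOR 10011 = 00111
  pos 7: 11100 XOR 10011 = 01111
  pos 8: 11110 XOR 10011 = 01101
  pos 9: 11010 XOR 10011 = 01001
Remainder (last 4 bits) = 1001. This is the CRC / FCS.

1001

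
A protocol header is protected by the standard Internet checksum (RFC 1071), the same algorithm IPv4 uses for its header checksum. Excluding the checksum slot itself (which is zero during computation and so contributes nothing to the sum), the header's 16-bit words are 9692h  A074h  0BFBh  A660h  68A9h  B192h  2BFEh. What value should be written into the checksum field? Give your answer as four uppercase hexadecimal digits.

D062

One's-complement addition (fold any carry out of bit 15 back into bit 0):
  0x9692 + 0xA074 = 0x13706 → wrap carry → 0x3707
  0x3707 + 0x0BFB = 0x04302
  0x4302 + 0xA660 = 0x0E962
  0xE962 + 0x68A9 = 0x1520B → wrap carry → 0x520C
  0x520C + 0xB192 = 0x1039E → wrap carry → 0x039F
  0x039F + 0x2BFE = 0x02F9D
One's-complement sum = 0x2F9D.
Checksum = ~0x2F9D & 0xFFFF = 0xD062.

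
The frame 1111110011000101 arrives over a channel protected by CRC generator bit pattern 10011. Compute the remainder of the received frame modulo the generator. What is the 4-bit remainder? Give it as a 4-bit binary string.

0001

Modulo-2 division of 1111110011000101 by 10011:
  pos 0: 11111 XOR 10011 = 01100
  pos 1: 11001 XOR 10011 = 01010
  pos 2: 10100 XOR 10011 = 00111
  pos 4: 11101 XOR 10011 = 01110
  pos 5: 11101 XOR 10011 = 01110
  pos 6: 11100 XOR 10011 = 01111
  pos 7: 11110 XOR 10011 = 01101
  pos 8: 11010 XOR 10011 = 01001
  pos 9: 10011 XOR 10011 = 00000
Remainder = 0001 (nonzero — an error is detected).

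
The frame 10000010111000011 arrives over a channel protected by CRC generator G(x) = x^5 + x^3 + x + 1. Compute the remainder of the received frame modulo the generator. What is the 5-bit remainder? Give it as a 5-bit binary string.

Modulo-2 division of 10000010111000011 by 101011:
  pos 0: 100000 XOR 101011 = 001011
  pos 2: 101110 XOR 101011 = 000101
  pos 5: 101111 XOR 101011 = 000100
  pos 8: 100000 XOR 101011 = 001011
  pos 10: 101101 XOR 101011 = 000110
Remainder = 01101 (nonzero — an error is detected).

01101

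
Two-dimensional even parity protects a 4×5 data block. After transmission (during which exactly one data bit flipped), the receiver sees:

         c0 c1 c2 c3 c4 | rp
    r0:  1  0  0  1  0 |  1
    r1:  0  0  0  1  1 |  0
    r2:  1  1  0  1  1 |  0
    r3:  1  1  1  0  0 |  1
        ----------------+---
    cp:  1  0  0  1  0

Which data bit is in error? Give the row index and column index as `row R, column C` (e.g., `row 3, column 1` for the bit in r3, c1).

Recompute each row's even parity and compare to rp:
  r0: data parity 0, sent rp 1 → mismatch
  r1: data parity 0, sent rp 0 → ok
  r2: data parity 0, sent rp 0 → ok
  r3: data parity 1, sent rp 1 → ok
Recompute each column's even parity and compare to cp:
  c0: data parity 1, sent cp 1 → ok
  c1: data parity 0, sent cp 0 → ok
  c2: data parity 1, sent cp 0 → mismatch
  c3: data parity 1, sent cp 1 → ok
  c4: data parity 0, sent cp 0 → ok
Exactly one row (r0) and one column (c2) fail → the flipped bit is at their intersection.

row 0, column 2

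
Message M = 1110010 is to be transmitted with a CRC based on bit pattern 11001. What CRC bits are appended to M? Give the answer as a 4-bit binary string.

1010

Append 4 zeros: 11100100000. Divide by 11001 (XOR where the leading bit is 1):
  pos 0: 11100 XOR 11001 = 00101
  pos 2: 10110 XOR 11001 = 01111
  pos 3: 11110 XOR 11001 = 00111
  pos 5: 11100 XOR 11001 = 00101
Remainder (last 4 bits) = 1010. This is the CRC / FCS.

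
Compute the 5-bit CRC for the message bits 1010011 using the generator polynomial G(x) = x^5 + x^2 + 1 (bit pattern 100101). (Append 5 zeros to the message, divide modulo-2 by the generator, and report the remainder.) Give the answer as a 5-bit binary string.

10010

Append 5 zeros: 101001100000. Divide by 100101 (XOR where the leading bit is 1):
  pos 0: 101001 XOR 100101 = 001100
  pos 2: 110010 XOR 100101 = 010111
  pos 3: 101110 XOR 100101 = 001011
  pos 5: 101100 XOR 100101 = 001001
Remainder (last 5 bits) = 10010. This is the CRC / FCS.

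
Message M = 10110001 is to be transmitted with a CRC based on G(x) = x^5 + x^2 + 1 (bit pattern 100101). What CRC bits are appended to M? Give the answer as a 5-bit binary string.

Append 5 zeros: 1011000100000. Divide by 100101 (XOR where the leading bit is 1):
  pos 0: 101100 XOR 100101 = 001001
  pos 2: 100101 XOR 100101 = 000000
Remainder (last 5 bits) = 00000. This is the CRC / FCS.

00000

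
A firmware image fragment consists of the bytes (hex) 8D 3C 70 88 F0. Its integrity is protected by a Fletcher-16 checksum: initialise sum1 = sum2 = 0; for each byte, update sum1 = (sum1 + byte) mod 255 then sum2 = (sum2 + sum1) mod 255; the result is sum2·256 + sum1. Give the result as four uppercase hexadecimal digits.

08B3

Running sums (mod 255):
  after byte 0 (8D): sum1=141, sum2=141
  after byte 1 (3C): sum1=201, sum2=87
  after byte 2 (70): sum1=58, sum2=145
  after byte 3 (88): sum1=194, sum2=84
  after byte 4 (F0): sum1=179, sum2=8
Checksum = sum2·256 + sum1 = 8·256 + 179 = 2227 = 0x08B3.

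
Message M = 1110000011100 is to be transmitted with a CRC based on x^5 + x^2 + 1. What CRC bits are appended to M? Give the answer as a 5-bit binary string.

Append 5 zeros: 111000001110000000. Divide by 100101 (XOR where the leading bit is 1):
  pos 0: 111000 XOR 100101 = 011101
  pos 1: 111010 XOR 100101 = 011111
  pos 2: 111110 XOR 100101 = 011011
  pos 3: 110111 XOR 100101 = 010010
  pos 4: 100101 XOR 100101 = 000000
  pos 10: 100000 XOR 100101 = 000101
Remainder (last 5 bits) = 10100. This is the CRC / FCS.

10100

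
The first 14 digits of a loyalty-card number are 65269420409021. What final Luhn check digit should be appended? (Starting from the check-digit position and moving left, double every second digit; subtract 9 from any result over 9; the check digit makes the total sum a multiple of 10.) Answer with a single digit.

2

Partial digits right→left: 1 2 0 9 0 4 0 2 4 9 6 2 5 6
Double every second digit counting from the check-digit position (so the 1st, 3rd, 5th, ... of the partial from the right).
  doubled (with −9 where >9): 2 0 0 0 8 3 1 → sum 14
  kept as-is: 2 9 4 2 9 2 6 → sum 34
Total = 14 + 34 = 48.
Check digit = (10 − (48 mod 10)) mod 10 = 2.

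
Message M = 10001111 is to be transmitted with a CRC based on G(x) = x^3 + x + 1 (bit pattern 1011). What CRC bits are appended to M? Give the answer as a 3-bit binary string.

Append 3 zeros: 10001111000. Divide by 1011 (XOR where the leading bit is 1):
  pos 0: 1000 XOR 1011 = 0011
  pos 2: 1111 XOR 1011 = 0100
  pos 3: 1001 XOR 1011 = 0010
  pos 5: 1010 XOR 1011 = 0001
Remainder (last 3 bits) = 100. This is the CRC / FCS.

100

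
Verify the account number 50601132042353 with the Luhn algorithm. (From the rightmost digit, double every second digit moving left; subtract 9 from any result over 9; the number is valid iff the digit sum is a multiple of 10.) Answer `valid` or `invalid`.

valid

From the right, keep odd positions and double even positions (subtract 9 from any doubled value over 9):
  doubled (positions 2,4,...): 1 4 0 6 2 3 1 → sum 17
  kept (positions 1,3,...): 3 3 4 2 1 0 0 → sum 13
Total = 30.
30 mod 10 = 0, so the number is valid.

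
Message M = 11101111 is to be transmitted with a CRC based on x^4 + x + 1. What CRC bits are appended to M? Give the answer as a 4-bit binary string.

0001

Append 4 zeros: 111011110000. Divide by 10011 (XOR where the leading bit is 1):
  pos 0: 11101 XOR 10011 = 01110
  pos 1: 11101 XOR 10011 = 01110
  pos 2: 11101 XOR 10011 = 01110
  pos 3: 11101 XOR 10011 = 01110
  pos 4: 11100 XOR 10011 = 01111
  pos 5: 11110 XOR 10011 = 01101
  pos 6: 11010 XOR 10011 = 01001
  pos 7: 10010 XOR 10011 = 00001
Remainder (last 4 bits) = 0001. This is the CRC / FCS.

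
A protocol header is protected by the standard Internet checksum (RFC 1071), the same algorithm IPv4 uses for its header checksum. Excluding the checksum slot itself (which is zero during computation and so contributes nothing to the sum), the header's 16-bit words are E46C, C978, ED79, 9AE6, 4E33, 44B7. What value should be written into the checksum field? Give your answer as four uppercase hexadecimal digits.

36CF

One's-complement addition (fold any carry out of bit 15 back into bit 0):
  0xE46C + 0xC978 = 0x1ADE4 → wrap carry → 0xADE5
  0xADE5 + 0xED79 = 0x19B5E → wrap carry → 0x9B5F
  0x9B5F + 0x9AE6 = 0x13645 → wrap carry → 0x3646
  0x3646 + 0x4E33 = 0x08479
  0x8479 + 0x44B7 = 0x0C930
One's-complement sum = 0xC930.
Checksum = ~0xC930 & 0xFFFF = 0x36CF.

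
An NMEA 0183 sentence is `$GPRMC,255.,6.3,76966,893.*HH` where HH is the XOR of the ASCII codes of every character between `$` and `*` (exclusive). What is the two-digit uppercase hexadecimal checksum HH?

XOR the ASCII codes of the payload characters:
  'G' = 0x47 → acc = 0x47
  'P' = 0x50 → acc = 0x17
  'R' = 0x52 → acc = 0x45
  'M' = 0x4D → acc = 0x08
  'C' = 0x43 → acc = 0x4B
  ',' = 0x2C → acc = 0x67
  '2' = 0x32 → acc = 0x55
  '5' = 0x35 → acc = 0x60
  '5' = 0x35 → acc = 0x55
  '.' = 0x2E → acc = 0x7B
  ',' = 0x2C → acc = 0x57
  '6' = 0x36 → acc = 0x61
  '.' = 0x2E → acc = 0x4F
  '3' = 0x33 → acc = 0x7C
  ',' = 0x2C → acc = 0x50
  '7' = 0x37 → acc = 0x67
  '6' = 0x36 → acc = 0x51
  '9' = 0x39 → acc = 0x68
  '6' = 0x36 → acc = 0x5E
  '6' = 0x36 → acc = 0x68
  ',' = 0x2C → acc = 0x44
  '8' = 0x38 → acc = 0x7C
  '9' = 0x39 → acc = 0x45
  '3' = 0x33 → acc = 0x76
  '.' = 0x2E → acc = 0x58
Checksum = 0x58.

58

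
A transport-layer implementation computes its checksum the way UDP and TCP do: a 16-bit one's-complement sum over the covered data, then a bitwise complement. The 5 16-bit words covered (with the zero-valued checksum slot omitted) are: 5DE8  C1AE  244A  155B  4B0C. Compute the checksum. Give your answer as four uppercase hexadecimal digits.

5BB7

One's-complement addition (fold any carry out of bit 15 back into bit 0):
  0x5DE8 + 0xC1AE = 0x11F96 → wrap carry → 0x1F97
  0x1F97 + 0x244A = 0x043E1
  0x43E1 + 0x155B = 0x0593C
  0x593C + 0x4B0C = 0x0A448
One's-complement sum = 0xA448.
Checksum = ~0xA448 & 0xFFFF = 0x5BB7.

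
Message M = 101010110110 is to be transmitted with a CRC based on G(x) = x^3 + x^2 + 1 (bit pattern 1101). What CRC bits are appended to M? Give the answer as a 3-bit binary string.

Append 3 zeros: 101010110110000. Divide by 1101 (XOR where the leading bit is 1):
  pos 0: 1010 XOR 1101 = 0111
  pos 1: 1111 XOR 1101 = 0010
  pos 3: 1001 XOR 1101 = 0100
  pos 4: 1001 XOR 1101 = 0100
  pos 5: 1000 XOR 1101 = 0101
  pos 6: 1011 XOR 1101 = 0110
  pos 7: 1101 XOR 1101 = 0000
Remainder (last 3 bits) = 000. This is the CRC / FCS.

000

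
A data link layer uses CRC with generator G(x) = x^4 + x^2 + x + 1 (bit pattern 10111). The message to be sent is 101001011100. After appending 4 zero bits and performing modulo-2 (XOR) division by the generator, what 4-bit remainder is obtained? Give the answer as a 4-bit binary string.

Append 4 zeros: 1010010111000000. Divide by 10111 (XOR where the leading bit is 1):
  pos 0: 10100 XOR 10111 = 00011
  pos 3: 11101 XOR 10111 = 01010
  pos 4: 10101 XOR 10111 = 00010
  pos 7: 10100 XOR 10111 = 00011
  pos 10: 11000 XOR 10111 = 01111
  pos 11: 11110 XOR 10111 = 01001
Remainder (last 4 bits) = 1001. This is the CRC / FCS.

1001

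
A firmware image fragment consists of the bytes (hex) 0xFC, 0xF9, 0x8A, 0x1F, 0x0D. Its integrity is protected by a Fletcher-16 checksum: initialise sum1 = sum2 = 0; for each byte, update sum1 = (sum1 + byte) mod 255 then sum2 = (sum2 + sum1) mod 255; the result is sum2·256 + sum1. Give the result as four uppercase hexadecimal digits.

C3AD

Running sums (mod 255):
  after byte 0 (0xFC): sum1=252, sum2=252
  after byte 1 (0xF9): sum1=246, sum2=243
  after byte 2 (0x8A): sum1=129, sum2=117
  after byte 3 (0x1F): sum1=160, sum2=22
  after byte 4 (0x0D): sum1=173, sum2=195
Checksum = sum2·256 + sum1 = 195·256 + 173 = 50093 = 0xC3AD.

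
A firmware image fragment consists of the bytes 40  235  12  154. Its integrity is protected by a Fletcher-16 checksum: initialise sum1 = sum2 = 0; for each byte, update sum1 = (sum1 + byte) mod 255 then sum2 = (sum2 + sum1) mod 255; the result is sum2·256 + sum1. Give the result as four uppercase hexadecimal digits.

Running sums (mod 255):
  after byte 0 (40): sum1=40, sum2=40
  after byte 1 (235): sum1=20, sum2=60
  after byte 2 (12): sum1=32, sum2=92
  after byte 3 (154): sum1=186, sum2=23
Checksum = sum2·256 + sum1 = 23·256 + 186 = 6074 = 0x17BA.

17BA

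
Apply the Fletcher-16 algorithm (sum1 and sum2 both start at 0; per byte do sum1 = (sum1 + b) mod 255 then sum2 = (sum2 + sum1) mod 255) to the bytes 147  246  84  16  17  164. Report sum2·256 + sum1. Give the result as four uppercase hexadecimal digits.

90A4

Running sums (mod 255):
  after byte 0 (147): sum1=147, sum2=147
  after byte 1 (246): sum1=138, sum2=30
  after byte 2 (84): sum1=222, sum2=252
  after byte 3 (16): sum1=238, sum2=235
  after byte 4 (17): sum1=0, sum2=235
  after byte 5 (164): sum1=164, sum2=144
Checksum = sum2·256 + sum1 = 144·256 + 164 = 37028 = 0x90A4.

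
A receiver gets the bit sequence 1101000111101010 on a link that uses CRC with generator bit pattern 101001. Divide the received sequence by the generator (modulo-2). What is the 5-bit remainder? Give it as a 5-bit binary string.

Modulo-2 division of 1101000111101010 by 101001:
  pos 0: 110100 XOR 101001 = 011101
  pos 1: 111010 XOR 101001 = 010011
  pos 2: 100111 XOR 101001 = 001110
  pos 4: 111011 XOR 101001 = 010010
  pos 5: 100101 XOR 101001 = 001100
  pos 7: 110001 XOR 101001 = 011000
  pos 8: 110000 XOR 101001 = 011001
  pos 9: 110011 XOR 101001 = 011010
  pos 10: 110100 XOR 101001 = 011101
Remainder = 11101 (nonzero — an error is detected).

11101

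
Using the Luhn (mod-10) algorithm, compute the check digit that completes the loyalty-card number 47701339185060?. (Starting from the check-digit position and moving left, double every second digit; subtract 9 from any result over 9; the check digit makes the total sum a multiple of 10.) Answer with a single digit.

6

Partial digits right→left: 0 6 0 5 8 1 9 3 3 1 0 7 7 4
Double every second digit counting from the check-digit position (so the 1st, 3rd, 5th, ... of the partial from the right).
  doubled (with −9 where >9): 0 0 7 9 6 0 5 → sum 27
  kept as-is: 6 5 1 3 1 7 4 → sum 27
Total = 27 + 27 = 54.
Check digit = (10 − (54 mod 10)) mod 10 = 6.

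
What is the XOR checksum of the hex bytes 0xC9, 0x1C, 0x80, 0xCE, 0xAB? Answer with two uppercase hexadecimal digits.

XOR the bytes together:
  start with 0xC9
  0xC9 ⊕ 0x1C = 0xD5
  0xD5 ⊕ 0x80 = 0x55
  0x55 ⊕ 0xCE = 0x9B
  0x9B ⊕ 0xAB = 0x30

30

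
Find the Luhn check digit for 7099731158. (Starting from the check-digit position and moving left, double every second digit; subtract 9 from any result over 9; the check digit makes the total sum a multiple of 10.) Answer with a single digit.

Partial digits right→left: 8 5 1 1 3 7 9 9 0 7
Double every second digit counting from the check-digit position (so the 1st, 3rd, 5th, ... of the partial from the right).
  doubled (with −9 where >9): 7 2 6 9 0 → sum 24
  kept as-is: 5 1 7 9 7 → sum 29
Total = 24 + 29 = 53.
Check digit = (10 − (53 mod 10)) mod 10 = 7.

7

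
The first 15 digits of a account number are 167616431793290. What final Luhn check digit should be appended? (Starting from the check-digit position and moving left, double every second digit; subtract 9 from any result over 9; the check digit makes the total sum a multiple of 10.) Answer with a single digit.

Partial digits right→left: 0 9 2 3 9 7 1 3 4 6 1 6 7 6 1
Double every second digit counting from the check-digit position (so the 1st, 3rd, 5th, ... of the partial from the right).
  doubled (with −9 where >9): 0 4 9 2 8 2 5 2 → sum 32
  kept as-is: 9 3 7 3 6 6 6 → sum 40
Total = 32 + 40 = 72.
Check digit = (10 − (72 mod 10)) mod 10 = 8.

8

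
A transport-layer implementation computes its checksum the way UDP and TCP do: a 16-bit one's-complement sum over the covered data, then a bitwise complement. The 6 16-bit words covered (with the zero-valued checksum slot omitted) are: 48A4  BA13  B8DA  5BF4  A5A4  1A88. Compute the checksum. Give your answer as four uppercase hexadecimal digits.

One's-complement addition (fold any carry out of bit 15 back into bit 0):
  0x48A4 + 0xBA13 = 0x102B7 → wrap carry → 0x02B8
  0x02B8 + 0xB8DA = 0x0BB92
  0xBB92 + 0x5BF4 = 0x11786 → wrap carry → 0x1787
  0x1787 + 0xA5A4 = 0x0BD2B
  0xBD2B + 0x1A88 = 0x0D7B3
One's-complement sum = 0xD7B3.
Checksum = ~0xD7B3 & 0xFFFF = 0x284C.

284C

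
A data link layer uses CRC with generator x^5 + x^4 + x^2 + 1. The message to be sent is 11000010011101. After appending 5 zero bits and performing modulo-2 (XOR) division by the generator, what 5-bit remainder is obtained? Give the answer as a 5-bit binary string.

Append 5 zeros: 1100001001110100000. Divide by 110101 (XOR where the leading bit is 1):
  pos 0: 110000 XOR 110101 = 000101
  pos 3: 101100 XOR 110101 = 011001
  pos 4: 110011 XOR 110101 = 000110
  pos 7: 110110 XOR 110101 = 000011
  pos 11: 111000 XOR 110101 = 001101
  pos 13: 110100 XOR 110101 = 000001
Remainder (last 5 bits) = 00001. This is the CRC / FCS.

00001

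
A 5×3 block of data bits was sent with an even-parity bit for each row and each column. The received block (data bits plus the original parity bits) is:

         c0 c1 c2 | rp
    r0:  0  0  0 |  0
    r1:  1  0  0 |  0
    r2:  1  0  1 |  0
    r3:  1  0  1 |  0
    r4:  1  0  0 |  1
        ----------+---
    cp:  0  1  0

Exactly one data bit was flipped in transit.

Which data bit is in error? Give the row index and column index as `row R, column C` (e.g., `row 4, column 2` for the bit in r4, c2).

Recompute each row's even parity and compare to rp:
  r0: data parity 0, sent rp 0 → ok
  r1: data parity 1, sent rp 0 → mismatch
  r2: data parity 0, sent rp 0 → ok
  r3: data parity 0, sent rp 0 → ok
  r4: data parity 1, sent rp 1 → ok
Recompute each column's even parity and compare to cp:
  c0: data parity 0, sent cp 0 → ok
  c1: data parity 0, sent cp 1 → mismatch
  c2: data parity 0, sent cp 0 → ok
Exactly one row (r1) and one column (c1) fail → the flipped bit is at their intersection.

row 1, column 1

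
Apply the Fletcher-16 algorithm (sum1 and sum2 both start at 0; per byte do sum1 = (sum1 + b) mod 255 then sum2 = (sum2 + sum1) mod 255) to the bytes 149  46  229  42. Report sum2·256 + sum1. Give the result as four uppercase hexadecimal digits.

Running sums (mod 255):
  after byte 0 (149): sum1=149, sum2=149
  after byte 1 (46): sum1=195, sum2=89
  after byte 2 (229): sum1=169, sum2=3
  after byte 3 (42): sum1=211, sum2=214
Checksum = sum2·256 + sum1 = 214·256 + 211 = 54995 = 0xD6D3.

D6D3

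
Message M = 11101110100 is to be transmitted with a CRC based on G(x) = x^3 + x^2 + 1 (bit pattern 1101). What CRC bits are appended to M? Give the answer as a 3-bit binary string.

Append 3 zeros: 11101110100000. Divide by 1101 (XOR where the leading bit is 1):
  pos 0: 1110 XOR 1101 = 0011
  pos 2: 1111 XOR 1101 = 0010
  pos 4: 1010 XOR 1101 = 0111
  pos 5: 1111 XOR 1101 = 0010
  pos 7: 1000 XOR 1101 = 0101
  pos 8: 1010 XOR 1101 = 0111
  pos 9: 1110 XOR 1101 = 0011
Remainder (last 3 bits) = 110. This is the CRC / FCS.

110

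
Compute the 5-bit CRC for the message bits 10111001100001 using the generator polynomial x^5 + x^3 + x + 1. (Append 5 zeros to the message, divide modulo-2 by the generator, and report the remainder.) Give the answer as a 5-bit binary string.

Append 5 zeros: 1011100110000100000. Divide by 101011 (XOR where the leading bit is 1):
  pos 0: 101110 XOR 101011 = 000101
  pos 3: 101011 XOR 101011 = 000000
  pos 13: 100000 XOR 101011 = 001011
Remainder (last 5 bits) = 01011. This is the CRC / FCS.

01011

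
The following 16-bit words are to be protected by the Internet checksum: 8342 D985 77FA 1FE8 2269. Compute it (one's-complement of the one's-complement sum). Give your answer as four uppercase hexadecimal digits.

One's-complement addition (fold any carry out of bit 15 back into bit 0):
  0x8342 + 0xD985 = 0x15CC7 → wrap carry → 0x5CC8
  0x5CC8 + 0x77FA = 0x0D4C2
  0xD4C2 + 0x1FE8 = 0x0F4AA
  0xF4AA + 0x2269 = 0x11713 → wrap carry → 0x1714
One's-complement sum = 0x1714.
Checksum = ~0x1714 & 0xFFFF = 0xE8EB.

E8EB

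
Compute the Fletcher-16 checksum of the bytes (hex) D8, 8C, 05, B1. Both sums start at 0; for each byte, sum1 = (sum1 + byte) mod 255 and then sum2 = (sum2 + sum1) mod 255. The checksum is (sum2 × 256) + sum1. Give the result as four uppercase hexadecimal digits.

Running sums (mod 255):
  after byte 0 (D8): sum1=216, sum2=216
  after byte 1 (8C): sum1=101, sum2=62
  after byte 2 (05): sum1=106, sum2=168
  after byte 3 (B1): sum1=28, sum2=196
Checksum = sum2·256 + sum1 = 196·256 + 28 = 50204 = 0xC41C.

C41C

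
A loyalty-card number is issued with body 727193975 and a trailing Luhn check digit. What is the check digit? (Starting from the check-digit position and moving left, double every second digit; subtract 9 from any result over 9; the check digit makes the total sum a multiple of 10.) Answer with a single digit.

Partial digits right→left: 5 7 9 3 9 1 7 2 7
Double every second digit counting from the check-digit position (so the 1st, 3rd, 5th, ... of the partial from the right).
  doubled (with −9 where >9): 1 9 9 5 5 → sum 29
  kept as-is: 7 3 1 2 → sum 13
Total = 29 + 13 = 42.
Check digit = (10 − (42 mod 10)) mod 10 = 8.

8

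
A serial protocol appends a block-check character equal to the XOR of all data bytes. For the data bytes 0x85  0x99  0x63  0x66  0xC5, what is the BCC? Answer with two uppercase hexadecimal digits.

XOR the bytes together:
  start with 0x85
  0x85 ⊕ 0x99 = 0x1C
  0x1C ⊕ 0x63 = 0x7F
  0x7F ⊕ 0x66 = 0x19
  0x19 ⊕ 0xC5 = 0xDC

DC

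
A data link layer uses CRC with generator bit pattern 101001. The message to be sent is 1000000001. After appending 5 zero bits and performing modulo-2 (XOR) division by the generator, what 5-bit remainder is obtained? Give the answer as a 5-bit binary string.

01010

Append 5 zeros: 100000000100000. Divide by 101001 (XOR where the leading bit is 1):
  pos 0: 100000 XOR 101001 = 001001
  pos 2: 100100 XOR 101001 = 001101
  pos 4: 110101 XOR 101001 = 011100
  pos 5: 111000 XOR 101001 = 010001
  pos 6: 100010 XOR 101001 = 001011
  pos 8: 101100 XOR 101001 = 000101
Remainder (last 5 bits) = 01010. This is the CRC / FCS.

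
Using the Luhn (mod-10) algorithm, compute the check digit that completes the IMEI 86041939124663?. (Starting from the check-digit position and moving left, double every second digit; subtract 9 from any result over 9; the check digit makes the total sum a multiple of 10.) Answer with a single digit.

Partial digits right→left: 3 6 6 4 2 1 9 3 9 1 4 0 6 8
Double every second digit counting from the check-digit position (so the 1st, 3rd, 5th, ... of the partial from the right).
  doubled (with −9 where >9): 6 3 4 9 9 8 3 → sum 42
  kept as-is: 6 4 1 3 1 0 8 → sum 23
Total = 42 + 23 = 65.
Check digit = (10 − (65 mod 10)) mod 10 = 5.

5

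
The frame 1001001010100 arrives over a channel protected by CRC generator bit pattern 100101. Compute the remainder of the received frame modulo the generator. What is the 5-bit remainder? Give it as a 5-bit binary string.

01010

Modulo-2 division of 1001001010100 by 100101:
  pos 0: 100100 XOR 100101 = 000001
  pos 5: 110101 XOR 100101 = 010000
  pos 6: 100000 XOR 100101 = 000101
Remainder = 01010 (nonzero — an error is detected).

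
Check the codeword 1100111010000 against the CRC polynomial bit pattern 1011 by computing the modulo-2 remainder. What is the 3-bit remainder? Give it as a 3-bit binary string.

Modulo-2 division of 1100111010000 by 1011:
  pos 0: 1100 XOR 1011 = 0111
  pos 1: 1111 XOR 1011 = 0100
  pos 2: 1001 XOR 1011 = 0010
  pos 4: 1010 XOR 1011 = 0001
  pos 7: 1100 XOR 1011 = 0111
  pos 8: 1110 XOR 1011 = 0101
  pos 9: 1010 XOR 1011 = 0001
Remainder = 001 (nonzero — an error is detected).

001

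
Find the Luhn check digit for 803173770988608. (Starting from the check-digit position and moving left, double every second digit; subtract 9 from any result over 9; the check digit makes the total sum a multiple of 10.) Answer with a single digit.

2

Partial digits right→left: 8 0 6 8 8 9 0 7 7 3 7 1 3 0 8
Double every second digit counting from the check-digit position (so the 1st, 3rd, 5th, ... of the partial from the right).
  doubled (with −9 where >9): 7 3 7 0 5 5 6 7 → sum 40
  kept as-is: 0 8 9 7 3 1 0 → sum 28
Total = 40 + 28 = 68.
Check digit = (10 − (68 mod 10)) mod 10 = 2.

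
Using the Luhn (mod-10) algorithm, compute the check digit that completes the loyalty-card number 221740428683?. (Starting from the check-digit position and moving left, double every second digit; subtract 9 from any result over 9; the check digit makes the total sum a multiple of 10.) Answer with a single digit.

1

Partial digits right→left: 3 8 6 8 2 4 0 4 7 1 2 2
Double every second digit counting from the check-digit position (so the 1st, 3rd, 5th, ... of the partial from the right).
  doubled (with −9 where >9): 6 3 4 0 5 4 → sum 22
  kept as-is: 8 8 4 4 1 2 → sum 27
Total = 22 + 27 = 49.
Check digit = (10 − (49 mod 10)) mod 10 = 1.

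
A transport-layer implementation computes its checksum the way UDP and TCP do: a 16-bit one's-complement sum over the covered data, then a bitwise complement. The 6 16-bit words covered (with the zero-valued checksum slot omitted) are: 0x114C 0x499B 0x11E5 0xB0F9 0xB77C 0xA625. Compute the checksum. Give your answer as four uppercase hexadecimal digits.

One's-complement addition (fold any carry out of bit 15 back into bit 0):
  0x114C + 0x499B = 0x05AE7
  0x5AE7 + 0x11E5 = 0x06CCC
  0x6CCC + 0xB0F9 = 0x11DC5 → wrap carry → 0x1DC6
  0x1DC6 + 0xB77C = 0x0D542
  0xD542 + 0xA625 = 0x17B67 → wrap carry → 0x7B68
One's-complement sum = 0x7B68.
Checksum = ~0x7B68 & 0xFFFF = 0x8497.

8497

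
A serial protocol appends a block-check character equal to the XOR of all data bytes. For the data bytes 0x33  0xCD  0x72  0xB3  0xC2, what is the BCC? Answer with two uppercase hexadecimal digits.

FD

XOR the bytes together:
  start with 0x33
  0x33 ⊕ 0xCD = 0xFE
  0xFE ⊕ 0x72 = 0x8C
  0x8C ⊕ 0xB3 = 0x3F
  0x3F ⊕ 0xC2 = 0xFD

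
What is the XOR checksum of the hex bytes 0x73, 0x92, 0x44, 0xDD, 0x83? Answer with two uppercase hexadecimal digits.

FB

XOR the bytes together:
  start with 0x73
  0x73 ⊕ 0x92 = 0xE1
  0xE1 ⊕ 0x44 = 0xA5
  0xA5 ⊕ 0xDD = 0x78
  0x78 ⊕ 0x83 = 0xFB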